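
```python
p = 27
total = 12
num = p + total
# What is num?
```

Trace:
`p = 27` → p = 27
`total = 12` → total = 12
`num = p + total` → num = 39
So num = 39

Answer: 39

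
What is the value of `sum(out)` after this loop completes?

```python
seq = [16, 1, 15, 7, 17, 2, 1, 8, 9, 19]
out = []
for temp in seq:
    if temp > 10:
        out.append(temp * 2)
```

Sum of doubled values > 10
`out` takes the values: [] → [32] → [32, 30] → [32, 30, 34] → [32, 30, 34, 38]
So `sum(out)` = 134

Answer: 134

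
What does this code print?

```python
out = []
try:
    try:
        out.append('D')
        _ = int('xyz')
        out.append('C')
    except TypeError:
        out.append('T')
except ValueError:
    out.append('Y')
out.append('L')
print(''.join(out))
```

Execution trace: 'D' (try body) → 'Y' (outer except ValueError) → 'L' (after the try/except). Output: DYL

Answer: DYL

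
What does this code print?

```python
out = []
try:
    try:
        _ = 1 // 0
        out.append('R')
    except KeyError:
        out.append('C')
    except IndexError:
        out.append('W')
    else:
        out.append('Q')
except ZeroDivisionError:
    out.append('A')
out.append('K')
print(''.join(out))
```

Execution trace: 'A' (outer except ZeroDivisionError) → 'K' (after the try/except). Output: AK

Answer: AK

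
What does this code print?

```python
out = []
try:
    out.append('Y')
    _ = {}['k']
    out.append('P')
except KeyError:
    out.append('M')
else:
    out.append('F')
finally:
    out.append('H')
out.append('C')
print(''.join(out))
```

Execution trace: 'Y' (try body) → 'M' (except KeyError) → 'H' (finally) → 'C' (after the try/except). Output: YMHC

Answer: YMHC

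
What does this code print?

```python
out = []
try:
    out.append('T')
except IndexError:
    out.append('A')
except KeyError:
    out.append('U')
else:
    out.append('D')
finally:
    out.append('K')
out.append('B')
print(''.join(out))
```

Execution trace: 'T' (try body, no exception) → 'D' (else) → 'K' (finally) → 'B' (after the try/except). Output: TDKB

Answer: TDKB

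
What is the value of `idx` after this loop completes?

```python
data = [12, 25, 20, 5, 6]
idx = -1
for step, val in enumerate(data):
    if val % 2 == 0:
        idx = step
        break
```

First even number index in [12, 25, 20, 5, 6]
`idx` takes the values: -1 → 0

Answer: 0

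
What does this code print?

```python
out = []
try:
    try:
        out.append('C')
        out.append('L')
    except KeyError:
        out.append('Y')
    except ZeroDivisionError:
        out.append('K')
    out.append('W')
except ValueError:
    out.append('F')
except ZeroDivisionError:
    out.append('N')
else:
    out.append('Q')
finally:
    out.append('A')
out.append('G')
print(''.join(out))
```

Execution trace: 'C' (inner try body) → 'L' (inner try body, no exception) → 'W' (try body, no exception) → 'Q' (else) → 'A' (finally) → 'G' (after the try/except). Output: CLWQAG

Answer: CLWQAG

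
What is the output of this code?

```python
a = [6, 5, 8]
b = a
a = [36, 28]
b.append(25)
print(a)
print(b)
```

Key concept: rebinding vs mutation: a is rebound to a new list, b still points at the original.
Step by step:
`a = [6, 5, 8]` → a = [6, 5, 8]
`b = a` → b = [6, 5, 8] (same object as a)
`a = [36, 28]` → a = [36, 28]
`b.append(25)` → b = [6, 5, 8, 25]
`print(a)` → prints [36, 28]
`print(b)` → prints [6, 5, 8, 25]

Answer:
[36, 28]
[6, 5, 8, 25]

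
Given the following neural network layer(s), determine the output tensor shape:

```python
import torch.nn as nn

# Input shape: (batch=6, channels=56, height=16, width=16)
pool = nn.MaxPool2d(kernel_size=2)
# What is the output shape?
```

Input: (6, 56, 16, 16) -> Output: (6, 56, 8, 8)

Answer: (6, 56, 8, 8)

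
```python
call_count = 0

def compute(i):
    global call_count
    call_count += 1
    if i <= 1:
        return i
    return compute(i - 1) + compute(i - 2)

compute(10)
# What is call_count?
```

Calls(i) = 1 + Calls(i-1) + Calls(i-2); Calls(0)=Calls(1)=1. For i=10 this gives 177.

Answer: 177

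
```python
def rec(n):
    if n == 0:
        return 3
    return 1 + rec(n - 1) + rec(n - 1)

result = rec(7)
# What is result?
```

rec(n) = 1 + 2·rec(n-1), rec(0)=3. Closed form: (3+1)·2^7 - 1 = 511.

Answer: 511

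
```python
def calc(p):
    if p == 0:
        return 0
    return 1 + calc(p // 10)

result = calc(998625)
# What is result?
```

Count of digits of 998625: 6

Answer: 6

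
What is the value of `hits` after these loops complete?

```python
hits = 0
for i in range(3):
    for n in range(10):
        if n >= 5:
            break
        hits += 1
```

Inner breaks at 5, outer runs 3 times
`hits` takes the values: 0 → 1 → 2 → 3 → 4 → 5 → 6 → 7 → 8 → 9 → 10 → 11 → 12 → 13 → 14 → 15

Answer: 15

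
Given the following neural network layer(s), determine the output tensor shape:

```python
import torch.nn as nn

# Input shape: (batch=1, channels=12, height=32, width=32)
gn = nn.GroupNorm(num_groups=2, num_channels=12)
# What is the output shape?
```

Input: (1, 12, 32, 32) -> Output: (1, 12, 32, 32)

Answer: (1, 12, 32, 32)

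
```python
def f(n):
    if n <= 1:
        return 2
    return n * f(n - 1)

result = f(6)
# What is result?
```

f(6) = 6 * 5 * 4 * 3 * 2 * 2 = 1440

Answer: 1440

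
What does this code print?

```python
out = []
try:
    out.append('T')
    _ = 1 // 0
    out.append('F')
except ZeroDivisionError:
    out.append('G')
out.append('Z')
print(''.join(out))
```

Execution trace: 'T' (try body) → 'G' (except ZeroDivisionError) → 'Z' (after the try/except). Output: TGZ

Answer: TGZ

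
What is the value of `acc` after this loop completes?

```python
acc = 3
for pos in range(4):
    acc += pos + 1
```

Start at 3, add 1 to 4 = 13
`acc` takes the values: 3 → 4 → 6 → 9 → 13

Answer: 13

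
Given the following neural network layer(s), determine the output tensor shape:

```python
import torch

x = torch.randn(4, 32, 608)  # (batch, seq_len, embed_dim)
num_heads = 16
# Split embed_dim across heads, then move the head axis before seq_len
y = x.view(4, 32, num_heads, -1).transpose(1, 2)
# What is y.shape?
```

Input: (4, 32, 608) -> head_dim = 608 // 16 = 38; after view: (4, 32, 16, 38) -> after transpose(1, 2): (4, 16, 32, 38) -> Output: (4, 16, 32, 38)

Answer: (4, 16, 32, 38)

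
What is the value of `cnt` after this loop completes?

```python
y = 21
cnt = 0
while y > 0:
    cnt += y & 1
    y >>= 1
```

Count set bits in 21 (binary: 0b10101)
`cnt` takes the values: 0 → 1 → 2 → 3

Answer: 3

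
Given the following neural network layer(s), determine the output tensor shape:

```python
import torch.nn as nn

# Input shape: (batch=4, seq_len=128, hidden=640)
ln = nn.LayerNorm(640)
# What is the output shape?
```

Input: (4, 128, 640) -> Output: (4, 128, 640)

Answer: (4, 128, 640)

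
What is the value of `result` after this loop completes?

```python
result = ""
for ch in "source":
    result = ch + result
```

Reverse 'source'
`result` takes the values: "" → "s" → "os" → "uos" → "ruos" → "cruos" → "ecruos"

Answer: "ecruos"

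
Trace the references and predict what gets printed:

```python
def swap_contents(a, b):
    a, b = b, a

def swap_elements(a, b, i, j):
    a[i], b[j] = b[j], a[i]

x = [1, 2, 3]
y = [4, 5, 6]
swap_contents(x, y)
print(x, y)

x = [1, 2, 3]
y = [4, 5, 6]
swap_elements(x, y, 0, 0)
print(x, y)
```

Key concept: parameter rebinding vs mutation.
Step by step:
`x = [1, 2, 3]` → x = [1, 2, 3]
`y = [4, 5, 6]` → y = [4, 5, 6]
`swap_contents(x, y)` → no visible change to tracked variables
`print(x, y)` → prints [1, 2, 3] [4, 5, 6]
`x = [1, 2, 3]` → x = [1, 2, 3]
`y = [4, 5, 6]` → y = [4, 5, 6]
`swap_elements(x, y, 0, 0)` → x = [4, 2, 3]; y = [1, 5, 6]
`print(x, y)` → prints [4, 2, 3] [1, 5, 6]

Answer:
[1, 2, 3] [4, 5, 6]
[4, 2, 3] [1, 5, 6]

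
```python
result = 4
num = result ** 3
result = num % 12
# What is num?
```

Trace:
`result = 4` → result = 4
`num = result ** 3` → num = 64
`result = num % 12` → result = 4
So num = 64

Answer: 64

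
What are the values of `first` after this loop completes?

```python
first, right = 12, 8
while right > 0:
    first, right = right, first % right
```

GCD of 12 and 8
`first` takes the values: 12 → 8 → 4

Answer: 4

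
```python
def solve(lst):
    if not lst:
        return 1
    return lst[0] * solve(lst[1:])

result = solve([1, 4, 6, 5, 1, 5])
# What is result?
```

Product over [1, 4, 6, 5, 1, 5] = 1 * 4 * 6 * 5 * 1 * 5 = 600

Answer: 600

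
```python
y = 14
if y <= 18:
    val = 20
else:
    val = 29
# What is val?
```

Trace:
`y = 14` → y = 14
`if y <= 18: ...` → y <= 18 is True → val = 20
So val = 20

Answer: 20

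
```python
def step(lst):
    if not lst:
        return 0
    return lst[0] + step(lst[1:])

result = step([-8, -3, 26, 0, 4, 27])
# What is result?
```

(-8) + (-3) + 26 + 0 + 4 + 27 + 0 = 46

Answer: 46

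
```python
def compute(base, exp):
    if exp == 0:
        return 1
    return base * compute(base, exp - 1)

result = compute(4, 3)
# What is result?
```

compute(4, 3) = 4 * 4 * 4 = 64

Answer: 64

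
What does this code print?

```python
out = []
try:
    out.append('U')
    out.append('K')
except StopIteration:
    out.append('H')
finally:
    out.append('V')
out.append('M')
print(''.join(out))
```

Execution trace: 'U' (try body) → 'K' (try body, no exception) → 'V' (finally) → 'M' (after the try/except). Output: UKVM

Answer: UKVM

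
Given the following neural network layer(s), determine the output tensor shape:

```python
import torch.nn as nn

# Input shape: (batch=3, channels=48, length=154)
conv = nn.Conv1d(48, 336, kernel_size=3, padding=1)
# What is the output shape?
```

Input: (3, 48, 154) -> Output: (3, 336, 154)

Answer: (3, 336, 154)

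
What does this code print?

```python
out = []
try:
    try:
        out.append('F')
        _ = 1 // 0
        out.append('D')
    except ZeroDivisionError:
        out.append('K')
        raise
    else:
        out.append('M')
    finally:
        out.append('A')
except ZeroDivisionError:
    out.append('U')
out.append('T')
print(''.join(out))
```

Execution trace: 'F' (inner try body) → 'K' (inner except ZeroDivisionError) → 'A' (inner finally) → 'U' (outer except ZeroDivisionError) → 'T' (after the try/except). Output: FKAUT

Answer: FKAUT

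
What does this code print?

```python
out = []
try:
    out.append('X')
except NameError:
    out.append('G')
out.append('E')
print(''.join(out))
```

Execution trace: 'X' (try body, no exception) → 'E' (after the try/except). Output: XE

Answer: XE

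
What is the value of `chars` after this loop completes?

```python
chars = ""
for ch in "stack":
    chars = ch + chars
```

Reverse 'stack'
`chars` takes the values: "" → "s" → "ts" → "ats" → "cats" → "kcats"

Answer: "kcats"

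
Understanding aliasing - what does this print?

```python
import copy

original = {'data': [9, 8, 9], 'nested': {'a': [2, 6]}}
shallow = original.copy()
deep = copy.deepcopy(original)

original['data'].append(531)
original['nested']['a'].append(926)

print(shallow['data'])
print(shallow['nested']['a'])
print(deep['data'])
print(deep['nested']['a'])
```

Key concept: comparing shallow vs deep copy.
Step by step:
`original = {'data': [9, 8, 9], 'nested': {'a': [2, 6]}}` → original = {'data': [9, 8, 9], 'nested': {'a': [2, 6]}}
`shallow = original.copy()` → shallow = {'data': [9, 8, 9], 'nested': {'a': [2, 6]}}
`deep = copy.deepcopy(original)` → deep = {'data': [9, 8, 9], 'nested': {'a': [2, 6]}}
`original['data'].append(531)` → original = {'data': [9, 8, 9, 531], 'nested': {'a': [2, 6]}}; shallow = {'data': [9, 8, 9, 531], 'nested': {'a': [2, 6]}}
`original['nested']['a'].append(926)` → original = {'data': [9, 8, 9, 531], 'nested': {'a': [2, 6, 926]}}; shallow = {'data': [9, 8, 9, 531], 'nested': {'a': [2, 6, 926]}}
`print(shallow['data'])` → prints [9, 8, 9, 531]
`print(shallow['nested']['a'])` → prints [2, 6, 926]
`print(deep['data'])` → prints [9, 8, 9]
`print(deep['nested']['a'])` → prints [2, 6]

Answer:
[9, 8, 9, 531]
[2, 6, 926]
[9, 8, 9]
[2, 6]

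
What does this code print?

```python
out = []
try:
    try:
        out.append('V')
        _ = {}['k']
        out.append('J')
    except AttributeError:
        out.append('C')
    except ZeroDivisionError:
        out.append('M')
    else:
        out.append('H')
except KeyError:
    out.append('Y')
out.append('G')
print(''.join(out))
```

Execution trace: 'V' (inner try body) → 'Y' (outer except KeyError) → 'G' (after the try/except). Output: VYG

Answer: VYG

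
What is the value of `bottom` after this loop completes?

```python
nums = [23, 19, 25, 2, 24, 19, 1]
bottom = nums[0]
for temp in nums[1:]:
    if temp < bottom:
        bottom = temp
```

Minimum of [23, 19, 25, 2, 24, 19, 1]
`bottom` takes the values: 23 → 19 → 2 → 1

Answer: 1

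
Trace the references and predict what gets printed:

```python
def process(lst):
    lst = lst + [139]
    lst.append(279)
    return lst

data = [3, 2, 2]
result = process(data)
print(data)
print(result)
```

Key concept: rebinding parameter vs mutation.
Step by step:
`data = [3, 2, 2]` → data = [3, 2, 2]
`result = process(data)` → result = [3, 2, 2, 139, 279]
`print(data)` → prints [3, 2, 2]
`print(result)` → prints [3, 2, 2, 139, 279]

Answer:
[3, 2, 2]
[3, 2, 2, 139, 279]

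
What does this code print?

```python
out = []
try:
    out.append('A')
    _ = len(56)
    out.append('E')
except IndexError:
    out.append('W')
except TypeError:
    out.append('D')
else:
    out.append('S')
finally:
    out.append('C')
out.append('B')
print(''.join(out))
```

Execution trace: 'A' (try body) → 'D' (except TypeError) → 'C' (finally) → 'B' (after the try/except). Output: ADCB

Answer: ADCB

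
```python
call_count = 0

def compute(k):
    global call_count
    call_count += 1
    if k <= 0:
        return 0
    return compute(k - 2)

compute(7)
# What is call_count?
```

Linear recursion stepping by 2: 5 calls from k=7 down to ≤0.

Answer: 5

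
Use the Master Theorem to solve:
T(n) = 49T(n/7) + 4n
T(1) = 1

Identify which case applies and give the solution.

a=49, b=7, f(n)=4n. log_7(49) = 2. Since c=1 < 2, Case 1 applies: T(n) = Θ(n^log_b(a)) = O(n^2).

Answer: O(n^2) - Case 1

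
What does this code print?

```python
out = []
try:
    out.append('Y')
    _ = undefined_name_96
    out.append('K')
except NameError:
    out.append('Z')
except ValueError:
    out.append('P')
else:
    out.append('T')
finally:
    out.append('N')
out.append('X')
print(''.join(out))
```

Execution trace: 'Y' (try body) → 'Z' (except NameError) → 'N' (finally) → 'X' (after the try/except). Output: YZNX

Answer: YZNX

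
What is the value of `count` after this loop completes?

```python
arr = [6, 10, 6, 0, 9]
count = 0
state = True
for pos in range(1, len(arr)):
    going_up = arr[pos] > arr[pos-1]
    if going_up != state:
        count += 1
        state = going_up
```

Count direction changes in [6, 10, 6, 0, 9]
`count` takes the values: 0 → 1 → 2

Answer: 2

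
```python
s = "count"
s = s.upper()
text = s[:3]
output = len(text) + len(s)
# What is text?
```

Trace:
`s = "count"` → s = 'count'
`s = s.upper()` → s = 'COUNT'
`text = s[:3]` → text = 'COU'
`output = len(text) + len(s)` → output = 8
So text = 'COU'

Answer: 'COU'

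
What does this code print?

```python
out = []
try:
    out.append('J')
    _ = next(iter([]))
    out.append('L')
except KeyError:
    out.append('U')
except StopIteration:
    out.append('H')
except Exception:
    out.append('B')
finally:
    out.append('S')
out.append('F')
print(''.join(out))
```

Execution trace: 'J' (try body) → 'H' (except StopIteration) → 'S' (finally) → 'F' (after the try/except). Output: JHSF

Answer: JHSF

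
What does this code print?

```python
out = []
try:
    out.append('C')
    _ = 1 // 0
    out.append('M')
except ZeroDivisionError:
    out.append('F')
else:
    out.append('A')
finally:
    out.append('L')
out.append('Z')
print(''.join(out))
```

Execution trace: 'C' (try body) → 'F' (except ZeroDivisionError) → 'L' (finally) → 'Z' (after the try/except). Output: CFLZ

Answer: CFLZ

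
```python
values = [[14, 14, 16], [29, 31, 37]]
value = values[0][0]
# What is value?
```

Trace:
`values = [[14, 14, 16], [29, 31, 37]]` → values = [[14, 14, 16], [29, 31, 37]]
`value = values[0][0]` → value = 14
So value = 14

Answer: 14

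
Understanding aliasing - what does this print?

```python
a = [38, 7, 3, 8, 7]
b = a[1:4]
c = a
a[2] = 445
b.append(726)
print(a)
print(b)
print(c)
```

Key concept: slice vs alias.
Step by step:
`a = [38, 7, 3, 8, 7]` → a = [38, 7, 3, 8, 7]
`b = a[1:4]` → b = [7, 3, 8]
`c = a` → c = [38, 7, 3, 8, 7] (same object as a)
`a[2] = 445` → a = [38, 7, 445, 8, 7] (same object as c); c = [38, 7, 445, 8, 7] (same object as a)
`b.append(726)` → b = [7, 3, 8, 726]
`print(a)` → prints [38, 7, 445, 8, 7]
`print(b)` → prints [7, 3, 8, 726]
`print(c)` → prints [38, 7, 445, 8, 7]

Answer:
[38, 7, 445, 8, 7]
[7, 3, 8, 726]
[38, 7, 445, 8, 7]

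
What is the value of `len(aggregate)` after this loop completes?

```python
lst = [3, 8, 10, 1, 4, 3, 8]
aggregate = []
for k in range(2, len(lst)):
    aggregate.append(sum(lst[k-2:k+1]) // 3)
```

Number of 3-element averages
`aggregate` takes the values: [] → [7] → [7, 6] → [7, 6, 5] → [7, 6, 5, 2] → [7, 6, 5, 2, 5]
So `len(aggregate)` = 5

Answer: 5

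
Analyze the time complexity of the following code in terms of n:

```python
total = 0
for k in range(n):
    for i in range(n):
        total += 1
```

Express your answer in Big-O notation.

Each loop level contributes: n × n. Multiplying the contributions gives O(n^2).

Answer: O(n^2)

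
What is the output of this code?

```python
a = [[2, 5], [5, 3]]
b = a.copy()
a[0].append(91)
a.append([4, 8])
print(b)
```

Key concept: shallow copy with nested lists.
Step by step:
`a = [[2, 5], [5, 3]]` → a = [[2, 5], [5, 3]]
`b = a.copy()` → b = [[2, 5], [5, 3]]
`a[0].append(91)` → a = [[2, 5, 91], [5, 3]]; b = [[2, 5, 91], [5, 3]]
`a.append([4, 8])` → a = [[2, 5, 91], [5, 3], [4, 8]]
`print(b)` → prints [[2, 5, 91], [5, 3]]

Answer: [[2, 5, 91], [5, 3]]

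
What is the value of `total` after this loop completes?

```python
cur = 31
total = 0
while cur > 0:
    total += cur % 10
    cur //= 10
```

Sum digits of 31
`total` takes the values: 0 → 1 → 4

Answer: 4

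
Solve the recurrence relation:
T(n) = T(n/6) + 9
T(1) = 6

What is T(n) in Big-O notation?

Each step divides n by 6 and adds 9. After log_6(n) steps we reach T(1)=6. So T(n) = 9·log_6(n) + 6 = O(log n).

Answer: O(log n)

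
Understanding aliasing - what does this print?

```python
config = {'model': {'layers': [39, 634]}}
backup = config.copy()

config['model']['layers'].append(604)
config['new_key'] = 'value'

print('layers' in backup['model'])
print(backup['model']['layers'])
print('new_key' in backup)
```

Key concept: shallow copy gotcha with nested dict.
Step by step:
`config = {'model': {'layers': [39, 634]}}` → config = {'model': {'layers': [39, 634]}}
`backup = config.copy()` → backup = {'model': {'layers': [39, 634]}}
`config['model']['layers'].append(604)` → config = {'model': {'layers': [39, 634, 604]}}; backup = {'model': {'layers': [39, 634, 604]}}
`config['new_key'] = 'value'` → config = {'model': {'layers': [39, 634, 604]}, 'new_key': 'value'}
`print('layers' in backup['model'])` → prints True
`print(backup['model']['layers'])` → prints [39, 634, 604]
`print('new_key' in backup)` → prints False

Answer:
True
[39, 634, 604]
False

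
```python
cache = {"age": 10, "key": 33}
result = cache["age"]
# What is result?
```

Trace:
`cache = {"age": 10, "key": 33}` → cache = {'age': 10, 'key': 33}
`result = cache["age"]` → result = 10
So result = 10

Answer: 10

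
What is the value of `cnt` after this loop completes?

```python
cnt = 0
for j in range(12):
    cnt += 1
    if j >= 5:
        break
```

Loop breaks when j reaches 5, cnt is 6
`cnt` takes the values: 0 → 1 → 2 → 3 → 4 → 5 → 6

Answer: 6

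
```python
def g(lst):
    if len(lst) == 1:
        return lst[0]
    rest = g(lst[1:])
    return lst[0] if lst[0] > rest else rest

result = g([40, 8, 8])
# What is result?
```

Recursive max over [40, 8, 8] = 40

Answer: 40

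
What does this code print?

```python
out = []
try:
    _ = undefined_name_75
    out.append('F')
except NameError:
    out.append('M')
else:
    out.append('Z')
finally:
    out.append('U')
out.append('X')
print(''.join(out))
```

Execution trace: 'M' (except NameError) → 'U' (finally) → 'X' (after the try/except). Output: MUX

Answer: MUX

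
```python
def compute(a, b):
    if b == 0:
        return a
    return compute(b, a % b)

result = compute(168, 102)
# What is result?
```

compute(168, 102) -> compute(102, 66) -> compute(66, 36) -> compute(36, 30) -> compute(30, 6) -> compute(6, 0) -> 6

Answer: 6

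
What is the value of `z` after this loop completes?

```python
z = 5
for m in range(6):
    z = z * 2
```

Multiply by 2, 6 times: 5 * 2^6 = 320
`z` takes the values: 5 → 10 → 20 → 40 → 80 → 160 → 320

Answer: 320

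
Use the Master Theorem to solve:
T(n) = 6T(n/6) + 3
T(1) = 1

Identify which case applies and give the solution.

a=6, b=6, f(n)=3. log_6(6) = 1. Since c=0 < 1, Case 1 applies: T(n) = Θ(n^log_b(a)) = O(n).

Answer: O(n) - Case 1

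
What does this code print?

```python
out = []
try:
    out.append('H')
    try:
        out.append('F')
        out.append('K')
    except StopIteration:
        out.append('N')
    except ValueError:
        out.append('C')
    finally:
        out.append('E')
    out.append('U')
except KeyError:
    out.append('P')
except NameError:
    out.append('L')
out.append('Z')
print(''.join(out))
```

Execution trace: 'H' (try body) → 'F' (inner try body) → 'K' (inner try body, no exception) → 'E' (inner finally) → 'U' (try body, no exception) → 'Z' (after the try/except). Output: HFKEUZ

Answer: HFKEUZ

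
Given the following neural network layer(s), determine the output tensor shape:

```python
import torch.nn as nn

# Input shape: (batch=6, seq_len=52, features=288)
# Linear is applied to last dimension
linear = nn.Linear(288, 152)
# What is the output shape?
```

Input: (6, 52, 288) -> Output: (6, 52, 152)

Answer: (6, 52, 152)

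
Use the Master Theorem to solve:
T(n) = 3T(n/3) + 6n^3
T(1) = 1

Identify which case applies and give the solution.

a=3, b=3, f(n)=6n^3. log_3(3) = 1. Since c=3 > 1 and the regularity condition holds (3(n/3)^3 = (3/3^3)n^3 with 3/3^3 < 1), Case 3 applies: T(n) = Θ(f(n)) = O(n^3).

Answer: O(n^3) - Case 3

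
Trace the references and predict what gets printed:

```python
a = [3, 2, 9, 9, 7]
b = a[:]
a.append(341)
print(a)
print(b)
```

Key concept: slice [:] creates copy.
Step by step:
`a = [3, 2, 9, 9, 7]` → a = [3, 2, 9, 9, 7]
`b = a[:]` → b = [3, 2, 9, 9, 7]
`a.append(341)` → a = [3, 2, 9, 9, 7, 341]
`print(a)` → prints [3, 2, 9, 9, 7, 341]
`print(b)` → prints [3, 2, 9, 9, 7]

Answer:
[3, 2, 9, 9, 7, 341]
[3, 2, 9, 9, 7]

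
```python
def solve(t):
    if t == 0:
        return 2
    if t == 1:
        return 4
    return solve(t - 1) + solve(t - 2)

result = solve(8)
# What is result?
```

Build up from base cases: solve(0)=2, solve(1)=4, solve(2)=6, solve(3)=10, solve(4)=16, solve(5)=26, solve(6)=42, ..., solve(8)=110

Answer: 110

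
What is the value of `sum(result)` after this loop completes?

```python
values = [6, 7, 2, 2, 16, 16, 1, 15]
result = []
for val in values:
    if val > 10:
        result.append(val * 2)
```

Sum of doubled values > 10
`result` takes the values: [] → [32] → [32, 32] → [32, 32, 30]
So `sum(result)` = 94

Answer: 94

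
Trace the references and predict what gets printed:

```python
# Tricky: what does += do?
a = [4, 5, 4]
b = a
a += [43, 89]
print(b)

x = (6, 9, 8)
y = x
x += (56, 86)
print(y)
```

Key concept: += behavior differs for mutable vs immutable.
Step by step:
`a = [4, 5, 4]` → a = [4, 5, 4]
`b = a` → b = [4, 5, 4] (same object as a)
`a += [43, 89]` → a = [4, 5, 4, 43, 89] (same object as b); b = [4, 5, 4, 43, 89] (same object as a)
`print(b)` → prints [4, 5, 4, 43, 89]
`x = (6, 9, 8)` → x = (6, 9, 8)
`y = x` → y = (6, 9, 8)
`x += (56, 86)` → x = (6, 9, 8, 56, 86)
`print(y)` → prints (6, 9, 8)

Answer:
[4, 5, 4, 43, 89]
(6, 9, 8)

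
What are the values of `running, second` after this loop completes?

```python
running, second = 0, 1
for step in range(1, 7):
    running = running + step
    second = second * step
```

Sum and factorial of 1 to 6
`running, second` takes the values: (0, 1) → (1, 1) → (3, 1) → (3, 2) → (6, 2) → (6, 6) → (10, 6) → (10, 24) → (15, 24) → (15, 120) → (21, 120) → (21, 720)

Answer: 21, 720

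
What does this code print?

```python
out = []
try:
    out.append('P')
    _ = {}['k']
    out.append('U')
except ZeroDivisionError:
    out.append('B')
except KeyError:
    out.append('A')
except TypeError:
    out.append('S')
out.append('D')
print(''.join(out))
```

Execution trace: 'P' (try body) → 'A' (except KeyError) → 'D' (after the try/except). Output: PAD

Answer: PAD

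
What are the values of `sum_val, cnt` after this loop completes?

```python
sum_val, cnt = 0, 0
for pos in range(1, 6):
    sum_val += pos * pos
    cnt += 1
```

Sum of squares and count
`sum_val, cnt` takes the values: (0, 0) → (1, 0) → (1, 1) → (5, 1) → (5, 2) → (14, 2) → (14, 3) → (30, 3) → (30, 4) → (55, 4) → (55, 5)

Answer: 55, 5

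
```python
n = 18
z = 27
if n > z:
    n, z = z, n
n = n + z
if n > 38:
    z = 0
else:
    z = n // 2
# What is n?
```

Trace:
`n = 18` → n = 18
`z = 27` → z = 27
`if n > z: ...` → n > z is False → no variable changes
`n = n + z` → n = 45
`if n > 38: ...` → n > 38 is True → z = 0
So n = 45

Answer: 45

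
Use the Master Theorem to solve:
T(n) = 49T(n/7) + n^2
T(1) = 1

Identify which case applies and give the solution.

a=49, b=7, f(n)=n^2. log_7(49) = 2. Since c=2 = 2, Case 2 applies: T(n) = Θ(n^log_b(a) · log n) = O(n^2 log n).

Answer: O(n^2 log n) - Case 2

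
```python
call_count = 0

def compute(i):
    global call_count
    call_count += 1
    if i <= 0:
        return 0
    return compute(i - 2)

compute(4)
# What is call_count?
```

Linear recursion stepping by 2: 3 calls from i=4 down to ≤0.

Answer: 3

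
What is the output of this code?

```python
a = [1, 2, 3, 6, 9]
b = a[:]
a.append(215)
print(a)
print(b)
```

Key concept: slice [:] creates copy.
Step by step:
`a = [1, 2, 3, 6, 9]` → a = [1, 2, 3, 6, 9]
`b = a[:]` → b = [1, 2, 3, 6, 9]
`a.append(215)` → a = [1, 2, 3, 6, 9, 215]
`print(a)` → prints [1, 2, 3, 6, 9, 215]
`print(b)` → prints [1, 2, 3, 6, 9]

Answer:
[1, 2, 3, 6, 9, 215]
[1, 2, 3, 6, 9]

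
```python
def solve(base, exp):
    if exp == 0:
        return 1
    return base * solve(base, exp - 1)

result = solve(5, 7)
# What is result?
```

solve(5, 7) = 5 * 5 * 5 * 5 * 5 * 5 * 5 = 78125

Answer: 78125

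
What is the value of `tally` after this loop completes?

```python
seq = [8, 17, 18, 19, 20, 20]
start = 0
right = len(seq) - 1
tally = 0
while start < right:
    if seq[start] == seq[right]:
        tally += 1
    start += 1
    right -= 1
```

Count matching pairs from ends
`tally` takes the values: 0

Answer: 0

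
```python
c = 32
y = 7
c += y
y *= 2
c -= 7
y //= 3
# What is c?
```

Trace:
`c = 32` → c = 32
`y = 7` → y = 7
`c += y` → c = 39
`y *= 2` → y = 14
`c -= 7` → c = 32
`y //= 3` → y = 4
So c = 32

Answer: 32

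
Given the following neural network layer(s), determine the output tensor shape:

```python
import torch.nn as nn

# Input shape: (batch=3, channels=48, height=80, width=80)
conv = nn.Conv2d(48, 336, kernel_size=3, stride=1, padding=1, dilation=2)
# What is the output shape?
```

Input: (3, 48, 80, 80) -> Output: (3, 336, 78, 78)

Answer: (3, 336, 78, 78)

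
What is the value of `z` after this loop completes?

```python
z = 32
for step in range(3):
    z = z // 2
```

Halve 3 times: 32 // 2^3 = 4
`z` takes the values: 32 → 16 → 8 → 4

Answer: 4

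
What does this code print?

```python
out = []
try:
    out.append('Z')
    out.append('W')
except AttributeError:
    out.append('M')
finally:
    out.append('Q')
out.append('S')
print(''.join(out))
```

Execution trace: 'Z' (try body) → 'W' (try body, no exception) → 'Q' (finally) → 'S' (after the try/except). Output: ZWQS

Answer: ZWQS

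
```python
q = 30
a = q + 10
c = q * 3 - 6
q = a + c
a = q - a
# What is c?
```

Trace:
`q = 30` → q = 30
`a = q + 10` → a = 40
`c = q * 3 - 6` → c = 84
`q = a + c` → q = 124
`a = q - a` → a = 84
So c = 84

Answer: 84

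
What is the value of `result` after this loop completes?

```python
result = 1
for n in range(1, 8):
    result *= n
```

7! = 5040
`result` takes the values: 1 → 2 → 6 → 24 → 120 → 720 → 5040

Answer: 5040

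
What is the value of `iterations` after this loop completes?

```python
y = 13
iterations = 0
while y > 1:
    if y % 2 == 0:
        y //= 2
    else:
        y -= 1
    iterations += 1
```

Steps to reduce 13 to 1
`iterations` takes the values: 0 → 1 → 2 → 3 → 4 → 5

Answer: 5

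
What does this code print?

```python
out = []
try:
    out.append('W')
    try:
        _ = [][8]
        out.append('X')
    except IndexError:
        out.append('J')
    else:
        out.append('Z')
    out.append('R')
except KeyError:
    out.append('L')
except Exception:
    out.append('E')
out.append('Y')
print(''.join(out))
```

Execution trace: 'W' (try body) → 'J' (inner except IndexError) → 'R' (try body, no exception) → 'Y' (after the try/except). Output: WJRY

Answer: WJRY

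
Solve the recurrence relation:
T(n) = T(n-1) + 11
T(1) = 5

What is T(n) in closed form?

Unrolling: T(n) = T(1) + 11·(n-1) = 5 + 11(n-1) = 11n - 6.

Answer: T(n) = 11n - 6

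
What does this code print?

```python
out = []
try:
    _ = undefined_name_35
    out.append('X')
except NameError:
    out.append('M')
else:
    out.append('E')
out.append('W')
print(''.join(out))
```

Execution trace: 'M' (except NameError) → 'W' (after the try/except). Output: MW

Answer: MW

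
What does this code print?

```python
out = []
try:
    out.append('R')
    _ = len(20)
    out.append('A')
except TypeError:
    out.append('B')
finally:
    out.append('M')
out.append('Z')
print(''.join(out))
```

Execution trace: 'R' (try body) → 'B' (except TypeError) → 'M' (finally) → 'Z' (after the try/except). Output: RBMZ

Answer: RBMZ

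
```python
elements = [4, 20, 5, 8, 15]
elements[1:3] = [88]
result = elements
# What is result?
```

Trace:
`elements = [4, 20, 5, 8, 15]` → elements = [4, 20, 5, 8, 15]
`elements[1:3] = [88]` → elements = [4, 88, 8, 15]
`result = elements` → result = [4, 88, 8, 15]
So result = [4, 88, 8, 15]

Answer: [4, 88, 8, 15]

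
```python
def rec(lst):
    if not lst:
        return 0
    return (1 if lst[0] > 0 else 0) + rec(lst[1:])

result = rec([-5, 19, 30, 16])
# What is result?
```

Count of positive elements in [-5, 19, 30, 16] = 3

Answer: 3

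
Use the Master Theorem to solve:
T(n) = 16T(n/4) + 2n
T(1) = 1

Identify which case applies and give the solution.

a=16, b=4, f(n)=2n. log_4(16) = 2. Since c=1 < 2, Case 1 applies: T(n) = Θ(n^log_b(a)) = O(n^2).

Answer: O(n^2) - Case 1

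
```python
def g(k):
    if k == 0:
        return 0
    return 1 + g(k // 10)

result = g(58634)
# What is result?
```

Count of digits of 58634: 5

Answer: 5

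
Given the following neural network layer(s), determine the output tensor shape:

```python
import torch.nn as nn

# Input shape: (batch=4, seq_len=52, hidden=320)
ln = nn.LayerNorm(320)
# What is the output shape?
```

Input: (4, 52, 320) -> Output: (4, 52, 320)

Answer: (4, 52, 320)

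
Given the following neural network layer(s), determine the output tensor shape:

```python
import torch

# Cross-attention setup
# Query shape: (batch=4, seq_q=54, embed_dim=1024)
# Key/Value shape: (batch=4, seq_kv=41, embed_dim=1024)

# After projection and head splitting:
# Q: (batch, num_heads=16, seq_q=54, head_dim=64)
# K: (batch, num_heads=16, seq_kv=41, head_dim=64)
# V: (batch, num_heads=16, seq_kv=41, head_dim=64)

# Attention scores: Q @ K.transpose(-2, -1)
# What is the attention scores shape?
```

Input: (4, 54, 1024) -> Output: (4, 16, 54, 41)

Answer: (4, 16, 54, 41)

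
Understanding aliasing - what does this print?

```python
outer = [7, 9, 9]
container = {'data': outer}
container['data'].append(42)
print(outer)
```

Key concept: dict holds reference to list.
Step by step:
`outer = [7, 9, 9]` → outer = [7, 9, 9]
`container = {'data': outer}` → container = {'data': [7, 9, 9]}
`container['data'].append(42)` → outer = [7, 9, 9, 42]; container = {'data': [7, 9, 9, 42]}
`print(outer)` → prints [7, 9, 9, 42]

Answer: [7, 9, 9, 42]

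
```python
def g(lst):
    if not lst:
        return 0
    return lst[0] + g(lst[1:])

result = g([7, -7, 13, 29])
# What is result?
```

7 + (-7) + 13 + 29 + 0 = 42

Answer: 42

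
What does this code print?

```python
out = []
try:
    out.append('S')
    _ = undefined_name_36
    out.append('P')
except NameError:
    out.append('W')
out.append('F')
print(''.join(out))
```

Execution trace: 'S' (try body) → 'W' (except NameError) → 'F' (after the try/except). Output: SWF

Answer: SWF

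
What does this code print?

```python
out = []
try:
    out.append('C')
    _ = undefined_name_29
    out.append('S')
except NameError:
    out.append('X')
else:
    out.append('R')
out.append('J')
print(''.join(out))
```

Execution trace: 'C' (try body) → 'X' (except NameError) → 'J' (after the try/except). Output: CXJ

Answer: CXJ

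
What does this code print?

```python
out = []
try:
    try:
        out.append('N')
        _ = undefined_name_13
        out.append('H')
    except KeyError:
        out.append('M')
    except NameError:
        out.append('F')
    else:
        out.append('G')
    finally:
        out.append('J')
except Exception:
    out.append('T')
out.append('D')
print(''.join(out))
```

Execution trace: 'N' (inner try body) → 'F' (inner except NameError) → 'J' (inner finally) → 'D' (after the try/except). Output: NFJD

Answer: NFJD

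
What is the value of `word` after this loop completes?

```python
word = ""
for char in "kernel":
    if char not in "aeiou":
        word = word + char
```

Remove vowels from 'kernel'
`word` takes the values: "" → "k" → "kr" → "krn" → "krnl"

Answer: "krnl"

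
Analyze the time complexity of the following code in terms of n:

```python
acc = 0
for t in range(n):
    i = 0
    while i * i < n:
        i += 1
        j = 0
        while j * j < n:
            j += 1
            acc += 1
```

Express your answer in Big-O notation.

Each loop level contributes: n × √n × √n. Multiplying the contributions gives O(n^2).

Answer: O(n^2)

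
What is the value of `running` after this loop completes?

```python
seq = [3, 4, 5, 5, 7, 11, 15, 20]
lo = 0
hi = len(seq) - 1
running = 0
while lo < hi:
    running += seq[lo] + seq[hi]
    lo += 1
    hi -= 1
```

Sum of pairs from ends
`running` takes the values: 0 → 23 → 42 → 58 → 70

Answer: 70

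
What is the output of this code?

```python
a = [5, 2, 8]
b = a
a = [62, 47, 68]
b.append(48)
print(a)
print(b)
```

Key concept: rebinding vs mutation: a is rebound to a new list, b still points at the original.
Step by step:
`a = [5, 2, 8]` → a = [5, 2, 8]
`b = a` → b = [5, 2, 8] (same object as a)
`a = [62, 47, 68]` → a = [62, 47, 68]
`b.append(48)` → b = [5, 2, 8, 48]
`print(a)` → prints [62, 47, 68]
`print(b)` → prints [5, 2, 8, 48]

Answer:
[62, 47, 68]
[5, 2, 8, 48]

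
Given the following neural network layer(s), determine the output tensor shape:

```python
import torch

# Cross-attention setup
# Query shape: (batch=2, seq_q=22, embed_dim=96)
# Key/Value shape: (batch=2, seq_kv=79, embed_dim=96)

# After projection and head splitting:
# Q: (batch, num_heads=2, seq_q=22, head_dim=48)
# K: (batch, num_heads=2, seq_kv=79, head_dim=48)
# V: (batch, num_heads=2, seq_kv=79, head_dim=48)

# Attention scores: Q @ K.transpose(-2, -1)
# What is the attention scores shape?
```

Input: (2, 22, 96) -> Output: (2, 2, 22, 79)

Answer: (2, 2, 22, 79)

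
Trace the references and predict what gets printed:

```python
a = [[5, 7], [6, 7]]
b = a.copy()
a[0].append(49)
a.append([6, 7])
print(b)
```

Key concept: shallow copy with nested lists.
Step by step:
`a = [[5, 7], [6, 7]]` → a = [[5, 7], [6, 7]]
`b = a.copy()` → b = [[5, 7], [6, 7]]
`a[0].append(49)` → a = [[5, 7, 49], [6, 7]]; b = [[5, 7, 49], [6, 7]]
`a.append([6, 7])` → a = [[5, 7, 49], [6, 7], [6, 7]]
`print(b)` → prints [[5, 7, 49], [6, 7]]

Answer: [[5, 7, 49], [6, 7]]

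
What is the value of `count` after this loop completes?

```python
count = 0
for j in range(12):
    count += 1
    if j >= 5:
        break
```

Loop breaks when j reaches 5, count is 6
`count` takes the values: 0 → 1 → 2 → 3 → 4 → 5 → 6

Answer: 6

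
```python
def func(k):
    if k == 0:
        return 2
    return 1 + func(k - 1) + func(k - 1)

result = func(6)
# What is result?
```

func(k) = 1 + 2·func(k-1), func(0)=2. Closed form: (2+1)·2^6 - 1 = 191.

Answer: 191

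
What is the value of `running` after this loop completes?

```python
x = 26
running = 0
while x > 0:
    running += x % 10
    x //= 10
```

Sum digits of 26
`running` takes the values: 0 → 6 → 8

Answer: 8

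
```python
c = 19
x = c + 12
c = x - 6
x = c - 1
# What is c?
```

Trace:
`c = 19` → c = 19
`x = c + 12` → x = 31
`c = x - 6` → c = 25
`x = c - 1` → x = 24
So c = 25

Answer: 25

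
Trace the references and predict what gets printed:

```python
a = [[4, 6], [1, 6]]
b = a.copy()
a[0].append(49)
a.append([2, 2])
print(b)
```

Key concept: shallow copy with nested lists.
Step by step:
`a = [[4, 6], [1, 6]]` → a = [[4, 6], [1, 6]]
`b = a.copy()` → b = [[4, 6], [1, 6]]
`a[0].append(49)` → a = [[4, 6, 49], [1, 6]]; b = [[4, 6, 49], [1, 6]]
`a.append([2, 2])` → a = [[4, 6, 49], [1, 6], [2, 2]]
`print(b)` → prints [[4, 6, 49], [1, 6]]

Answer: [[4, 6, 49], [1, 6]]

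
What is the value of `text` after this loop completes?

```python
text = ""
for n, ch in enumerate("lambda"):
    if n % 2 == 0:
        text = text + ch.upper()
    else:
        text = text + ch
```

Uppercase even positions in 'lambda'
`text` takes the values: "" → "L" → "La" → "LaM" → "LaMb" → "LaMbD" → "LaMbDa"

Answer: "LaMbDa"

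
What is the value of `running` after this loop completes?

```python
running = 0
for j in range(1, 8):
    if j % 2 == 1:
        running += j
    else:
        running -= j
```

Add odd, subtract even
`running` takes the values: 0 → 1 → -1 → 2 → -2 → 3 → -3 → 4

Answer: 4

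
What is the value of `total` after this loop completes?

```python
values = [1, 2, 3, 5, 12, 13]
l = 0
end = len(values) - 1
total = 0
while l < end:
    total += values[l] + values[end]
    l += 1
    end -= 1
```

Sum of pairs from ends
`total` takes the values: 0 → 14 → 28 → 36

Answer: 36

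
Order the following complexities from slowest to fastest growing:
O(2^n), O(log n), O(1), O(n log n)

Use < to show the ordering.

Ordered by growth rate: O(1) < O(log n) < O(n log n) < O(2^n)

Answer: O(1) < O(log n) < O(n log n) < O(2^n)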